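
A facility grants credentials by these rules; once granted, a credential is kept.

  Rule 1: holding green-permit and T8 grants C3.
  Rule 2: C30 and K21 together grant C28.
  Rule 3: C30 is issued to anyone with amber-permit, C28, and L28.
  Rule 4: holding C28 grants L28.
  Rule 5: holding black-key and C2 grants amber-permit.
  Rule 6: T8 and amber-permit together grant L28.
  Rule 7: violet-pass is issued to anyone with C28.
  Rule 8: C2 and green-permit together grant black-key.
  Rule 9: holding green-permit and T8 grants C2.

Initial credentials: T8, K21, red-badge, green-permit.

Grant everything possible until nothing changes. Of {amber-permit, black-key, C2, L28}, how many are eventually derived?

Holding green-permit and T8 grants C2 (Rule 9).
Holding C2 and green-permit grants black-key (Rule 8).
Holding black-key and C2 grants amber-permit (Rule 5).
Holding T8 and amber-permit grants L28 (Rule 6).
amber-permit: reached.
black-key: reached.
C2: reached.
L28: reached.
All 4 are reached.

4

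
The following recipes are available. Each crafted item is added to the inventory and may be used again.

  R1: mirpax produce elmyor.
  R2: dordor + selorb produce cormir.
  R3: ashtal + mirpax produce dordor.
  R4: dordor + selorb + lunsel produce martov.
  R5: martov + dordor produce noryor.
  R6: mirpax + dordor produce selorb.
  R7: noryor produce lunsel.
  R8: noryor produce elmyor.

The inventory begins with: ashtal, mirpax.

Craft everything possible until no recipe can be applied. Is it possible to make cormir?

Using R3, ashtal and mirpax make dordor.
mirpax + dordor → selorb (R6).
Using R2, dordor and selorb make cormir.

Yes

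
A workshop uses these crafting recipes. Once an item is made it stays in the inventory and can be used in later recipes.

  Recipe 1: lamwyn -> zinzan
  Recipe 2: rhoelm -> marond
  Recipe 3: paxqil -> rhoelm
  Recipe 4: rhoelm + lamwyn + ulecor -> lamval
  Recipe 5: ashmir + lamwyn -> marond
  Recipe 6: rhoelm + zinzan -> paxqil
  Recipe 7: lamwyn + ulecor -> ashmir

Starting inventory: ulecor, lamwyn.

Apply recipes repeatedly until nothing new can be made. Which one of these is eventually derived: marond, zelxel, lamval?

marond

lamwyn + ulecor -> ashmir (Recipe 7).
Using Recipe 5, ashmir and lamwyn make marond.
lamval would need rhoelm, lamwyn, and ulecor (Recipe 4), but rhoelm is never obtained. No rule produces zelxel, and it is not given.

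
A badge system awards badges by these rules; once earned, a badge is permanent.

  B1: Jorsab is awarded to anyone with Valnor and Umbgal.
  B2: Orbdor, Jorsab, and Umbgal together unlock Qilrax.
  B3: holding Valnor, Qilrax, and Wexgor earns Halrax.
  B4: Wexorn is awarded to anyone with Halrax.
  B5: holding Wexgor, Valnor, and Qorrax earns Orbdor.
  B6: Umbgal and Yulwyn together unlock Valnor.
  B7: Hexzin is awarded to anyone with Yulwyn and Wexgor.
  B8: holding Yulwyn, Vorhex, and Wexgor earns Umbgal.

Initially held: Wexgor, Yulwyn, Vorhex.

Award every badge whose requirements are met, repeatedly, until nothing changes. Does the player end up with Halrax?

Halrax would need Valnor, Qilrax, and Wexgor (B3), but Qilrax is never earned.

No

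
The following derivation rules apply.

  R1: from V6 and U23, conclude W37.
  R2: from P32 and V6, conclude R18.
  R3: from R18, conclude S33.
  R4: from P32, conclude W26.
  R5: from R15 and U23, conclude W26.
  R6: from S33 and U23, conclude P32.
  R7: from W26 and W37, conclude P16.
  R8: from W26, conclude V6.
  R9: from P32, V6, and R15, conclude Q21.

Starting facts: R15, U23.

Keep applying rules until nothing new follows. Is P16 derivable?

Yes

From R15 and U23, R5 gives W26.
W26 holds, so V6 follows (R8).
From V6 and U23, R1 gives W37.
W26 and W37 hold, so P16 follows (R7).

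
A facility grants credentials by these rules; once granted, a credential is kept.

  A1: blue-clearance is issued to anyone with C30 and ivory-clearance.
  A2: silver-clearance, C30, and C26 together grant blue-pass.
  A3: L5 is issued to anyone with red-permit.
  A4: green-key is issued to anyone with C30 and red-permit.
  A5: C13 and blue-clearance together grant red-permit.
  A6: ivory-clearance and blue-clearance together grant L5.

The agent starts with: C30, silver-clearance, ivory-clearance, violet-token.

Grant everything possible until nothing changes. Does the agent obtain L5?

Holding C30 and ivory-clearance grants blue-clearance (A1).
Holding ivory-clearance and blue-clearance grants L5 (A6).

Yes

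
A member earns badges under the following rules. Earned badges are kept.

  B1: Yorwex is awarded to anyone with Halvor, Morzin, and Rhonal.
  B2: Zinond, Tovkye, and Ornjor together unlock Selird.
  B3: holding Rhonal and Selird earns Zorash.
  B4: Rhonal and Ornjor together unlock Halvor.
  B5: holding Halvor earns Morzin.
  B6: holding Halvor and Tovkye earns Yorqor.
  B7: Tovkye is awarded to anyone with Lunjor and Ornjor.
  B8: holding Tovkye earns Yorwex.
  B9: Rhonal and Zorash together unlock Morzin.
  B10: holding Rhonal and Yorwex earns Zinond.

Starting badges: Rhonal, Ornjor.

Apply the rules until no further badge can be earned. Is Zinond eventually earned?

Yes

With Rhonal and Ornjor, Halvor is earned (B4).
With Halvor, Morzin is earned (B5).
With Halvor, Morzin, and Rhonal, Yorwex is earned (B1).
With Rhonal and Yorwex, Zinond is earned (B10).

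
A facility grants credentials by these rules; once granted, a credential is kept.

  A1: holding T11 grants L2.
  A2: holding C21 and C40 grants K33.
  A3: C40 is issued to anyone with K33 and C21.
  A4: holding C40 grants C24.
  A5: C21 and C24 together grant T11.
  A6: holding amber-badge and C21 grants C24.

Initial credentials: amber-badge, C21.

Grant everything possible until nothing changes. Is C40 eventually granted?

No

C40 would need K33 and C21 (A3), but K33 is never granted.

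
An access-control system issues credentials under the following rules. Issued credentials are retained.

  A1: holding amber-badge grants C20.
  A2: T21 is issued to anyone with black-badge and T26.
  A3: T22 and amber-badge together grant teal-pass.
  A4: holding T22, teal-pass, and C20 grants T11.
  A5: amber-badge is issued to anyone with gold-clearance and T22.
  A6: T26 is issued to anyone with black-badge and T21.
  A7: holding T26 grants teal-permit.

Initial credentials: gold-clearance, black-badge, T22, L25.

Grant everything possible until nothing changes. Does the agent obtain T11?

Yes

Holding gold-clearance and T22 grants amber-badge (A5).
Holding T22 and amber-badge grants teal-pass (A3).
Holding amber-badge grants C20 (A1).
Holding T22, teal-pass, and C20 grants T11 (A4).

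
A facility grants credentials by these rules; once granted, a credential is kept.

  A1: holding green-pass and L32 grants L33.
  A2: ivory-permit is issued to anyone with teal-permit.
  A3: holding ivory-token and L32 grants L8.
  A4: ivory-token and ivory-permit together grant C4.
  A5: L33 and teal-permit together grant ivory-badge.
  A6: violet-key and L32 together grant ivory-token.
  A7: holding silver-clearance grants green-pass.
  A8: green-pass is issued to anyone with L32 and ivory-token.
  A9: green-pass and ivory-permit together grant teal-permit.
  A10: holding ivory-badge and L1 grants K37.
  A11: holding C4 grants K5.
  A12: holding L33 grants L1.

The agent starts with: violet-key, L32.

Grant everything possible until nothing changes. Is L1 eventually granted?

Holding violet-key and L32 grants ivory-token (A6).
Holding L32 and ivory-token grants green-pass (A8).
Holding green-pass and L32 grants L33 (A1).
Holding L33 grants L1 (A12).

Yes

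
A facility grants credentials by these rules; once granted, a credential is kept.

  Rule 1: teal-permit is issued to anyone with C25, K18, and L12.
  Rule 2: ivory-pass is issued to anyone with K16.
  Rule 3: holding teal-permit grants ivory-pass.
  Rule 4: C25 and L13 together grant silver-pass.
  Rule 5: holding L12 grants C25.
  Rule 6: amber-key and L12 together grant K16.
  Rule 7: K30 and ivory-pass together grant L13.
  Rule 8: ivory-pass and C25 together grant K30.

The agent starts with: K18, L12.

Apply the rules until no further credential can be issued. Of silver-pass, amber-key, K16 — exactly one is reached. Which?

silver-pass

Holding L12 grants C25 (Rule 5).
Holding C25, K18, and L12 grants teal-permit (Rule 1).
Holding teal-permit grants ivory-pass (Rule 3).
Holding ivory-pass and C25 grants K30 (Rule 8).
Holding K30 and ivory-pass grants L13 (Rule 7).
Holding C25 and L13 grants silver-pass (Rule 4).
No rule produces amber-key, and it is not given. K16 would need amber-key and L12 (Rule 6), but amber-key is never granted.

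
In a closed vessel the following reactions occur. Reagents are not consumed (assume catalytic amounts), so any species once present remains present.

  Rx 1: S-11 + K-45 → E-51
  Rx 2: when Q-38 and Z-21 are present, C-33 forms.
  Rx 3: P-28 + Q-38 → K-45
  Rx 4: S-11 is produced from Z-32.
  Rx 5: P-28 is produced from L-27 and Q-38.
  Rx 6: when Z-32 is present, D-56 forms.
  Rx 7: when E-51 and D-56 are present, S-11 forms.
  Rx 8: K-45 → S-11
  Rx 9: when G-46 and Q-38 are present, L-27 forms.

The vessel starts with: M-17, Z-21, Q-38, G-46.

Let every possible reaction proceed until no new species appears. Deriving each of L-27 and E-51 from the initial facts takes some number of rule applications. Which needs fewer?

L-27

L-27: G-46 and Q-38 present → L-27 forms (Rx 9). [1 rule application]
E-51: G-46 and Q-38 present → L-27 forms (Rx 9). L-27 and Q-38 present → P-28 forms (Rx 5). P-28 and Q-38 present → K-45 forms (Rx 3). K-45 present → S-11 forms (Rx 8). S-11 and K-45 present → E-51 forms (Rx 1). [5 rule applications]
L-27 needs fewer.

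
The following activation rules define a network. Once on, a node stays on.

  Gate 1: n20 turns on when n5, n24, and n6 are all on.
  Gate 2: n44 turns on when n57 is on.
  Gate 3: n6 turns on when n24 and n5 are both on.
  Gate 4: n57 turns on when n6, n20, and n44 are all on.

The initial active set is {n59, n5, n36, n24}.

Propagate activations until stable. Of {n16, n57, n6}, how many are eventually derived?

Gate 3: n24 and n5 on → n6 on.
No rule produces n16, and it is not given.
n57 would need n6, n20, and n44 (Gate 4), but n44 never turns on.
n6: reached.
Reached: n6 — 1 of the 3.

1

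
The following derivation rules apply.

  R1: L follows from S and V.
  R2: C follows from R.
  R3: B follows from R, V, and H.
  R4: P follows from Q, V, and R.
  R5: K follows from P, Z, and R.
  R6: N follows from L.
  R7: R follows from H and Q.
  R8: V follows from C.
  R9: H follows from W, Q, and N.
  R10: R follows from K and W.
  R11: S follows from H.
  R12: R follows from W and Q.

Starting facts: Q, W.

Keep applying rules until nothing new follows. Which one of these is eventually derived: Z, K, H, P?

P

From W and Q, R12 gives R.
From R, R2 gives C.
C holds, so V follows (R8).
Q, V, and R hold, so P follows (R4).
K would need P, Z, and R (R5), but Z is never established. No rule produces Z, and it is not given. H would need W, Q, and N (R9), but N is never established.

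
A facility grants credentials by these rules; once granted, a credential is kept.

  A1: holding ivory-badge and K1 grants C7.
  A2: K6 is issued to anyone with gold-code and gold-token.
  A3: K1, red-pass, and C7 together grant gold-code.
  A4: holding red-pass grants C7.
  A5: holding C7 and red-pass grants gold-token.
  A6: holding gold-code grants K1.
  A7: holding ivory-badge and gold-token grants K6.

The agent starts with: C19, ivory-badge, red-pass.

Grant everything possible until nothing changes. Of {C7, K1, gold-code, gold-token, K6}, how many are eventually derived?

Holding red-pass grants C7 (A4).
Holding C7 and red-pass grants gold-token (A5).
Holding ivory-badge and gold-token grants K6 (A7).
C7: reached.
K1 would need gold-code (A6), but gold-code is never granted.
gold-code would need K1, red-pass, and C7 (A3), but K1 is never granted.
gold-token: reached.
K6: reached.
Reached: C7, gold-token, and K6 — 3 of the 5.

3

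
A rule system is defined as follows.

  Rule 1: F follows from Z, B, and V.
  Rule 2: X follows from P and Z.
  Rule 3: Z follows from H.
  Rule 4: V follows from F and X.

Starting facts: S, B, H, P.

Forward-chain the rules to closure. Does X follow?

H holds, so Z follows (Rule 3).
From P and Z, Rule 2 gives X.

Yes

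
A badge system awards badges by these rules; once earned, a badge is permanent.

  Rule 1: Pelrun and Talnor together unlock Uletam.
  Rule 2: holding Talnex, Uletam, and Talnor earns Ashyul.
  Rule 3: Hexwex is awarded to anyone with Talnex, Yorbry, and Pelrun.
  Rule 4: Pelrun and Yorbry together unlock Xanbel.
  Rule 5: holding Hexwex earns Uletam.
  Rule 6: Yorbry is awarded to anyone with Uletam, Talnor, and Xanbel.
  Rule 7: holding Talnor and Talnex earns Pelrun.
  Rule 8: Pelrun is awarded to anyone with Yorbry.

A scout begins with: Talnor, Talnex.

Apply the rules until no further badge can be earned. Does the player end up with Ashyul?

Yes

With Talnor and Talnex, Pelrun is earned (Rule 7).
With Pelrun and Talnor, Uletam is earned (Rule 1).
With Talnex, Uletam, and Talnor, Ashyul is earned (Rule 2).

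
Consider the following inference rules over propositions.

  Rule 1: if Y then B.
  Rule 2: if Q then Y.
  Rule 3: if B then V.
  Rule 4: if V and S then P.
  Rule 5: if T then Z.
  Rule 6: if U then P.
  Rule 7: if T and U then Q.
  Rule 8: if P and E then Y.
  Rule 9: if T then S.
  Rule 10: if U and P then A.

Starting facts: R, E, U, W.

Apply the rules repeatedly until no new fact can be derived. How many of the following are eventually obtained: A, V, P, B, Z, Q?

U holds, so P follows (Rule 6).
U and P hold, so A follows (Rule 10).
From P and E, Rule 8 gives Y.
Y holds, so B follows (Rule 1).
From B, Rule 3 gives V.
A: reached.
V: reached.
P: reached.
B: reached.
Z would need T (Rule 5), but T is never established.
Q would need T and U (Rule 7), but T is never established.
Reached: A, V, P, and B — 4 of the 6.

4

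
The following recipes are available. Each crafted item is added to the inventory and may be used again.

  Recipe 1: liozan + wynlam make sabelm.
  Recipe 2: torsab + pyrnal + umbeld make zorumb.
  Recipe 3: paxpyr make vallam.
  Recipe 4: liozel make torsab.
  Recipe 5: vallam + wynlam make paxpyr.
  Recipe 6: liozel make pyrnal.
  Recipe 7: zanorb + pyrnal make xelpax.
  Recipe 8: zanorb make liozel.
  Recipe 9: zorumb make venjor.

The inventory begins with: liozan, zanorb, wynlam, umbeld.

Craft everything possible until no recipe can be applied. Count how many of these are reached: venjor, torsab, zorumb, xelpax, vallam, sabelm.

Using Recipe 8, zanorb makes liozel.
liozan + wynlam → sabelm (Recipe 1).
Using Recipe 4, liozel makes torsab.
Using Recipe 6, liozel makes pyrnal.
Using Recipe 2, torsab, pyrnal, and umbeld make zorumb.
zanorb + pyrnal → xelpax (Recipe 7).
Using Recipe 9, zorumb makes venjor.
venjor: reached.
torsab: reached.
zorumb: reached.
xelpax: reached.
vallam would need paxpyr (Recipe 3), but paxpyr is never obtained.
sabelm: reached.
Reached: venjor, torsab, zorumb, xelpax, and sabelm — 5 of the 6.

5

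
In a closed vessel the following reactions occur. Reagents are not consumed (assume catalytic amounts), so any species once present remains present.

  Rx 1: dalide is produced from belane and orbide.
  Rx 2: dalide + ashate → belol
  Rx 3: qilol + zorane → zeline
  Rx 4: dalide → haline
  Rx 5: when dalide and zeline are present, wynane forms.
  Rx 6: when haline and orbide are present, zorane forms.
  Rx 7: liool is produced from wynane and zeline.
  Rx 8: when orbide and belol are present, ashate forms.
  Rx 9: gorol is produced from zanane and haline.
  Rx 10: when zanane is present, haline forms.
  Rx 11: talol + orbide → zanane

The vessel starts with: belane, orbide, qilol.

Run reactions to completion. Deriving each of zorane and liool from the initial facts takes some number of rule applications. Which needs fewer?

zorane

zorane: belane and orbide present → dalide forms (Rx 1). dalide present → haline forms (Rx 4). haline and orbide present → zorane forms (Rx 6). [3 rule applications]
liool: belane and orbide present → dalide forms (Rx 1). dalide present → haline forms (Rx 4). haline and orbide present → zorane forms (Rx 6). qilol and zorane present → zeline forms (Rx 3). dalide and zeline present → wynane forms (Rx 5). wynane and zeline present → liool forms (Rx 7). [6 rule applications]
zorane needs fewer.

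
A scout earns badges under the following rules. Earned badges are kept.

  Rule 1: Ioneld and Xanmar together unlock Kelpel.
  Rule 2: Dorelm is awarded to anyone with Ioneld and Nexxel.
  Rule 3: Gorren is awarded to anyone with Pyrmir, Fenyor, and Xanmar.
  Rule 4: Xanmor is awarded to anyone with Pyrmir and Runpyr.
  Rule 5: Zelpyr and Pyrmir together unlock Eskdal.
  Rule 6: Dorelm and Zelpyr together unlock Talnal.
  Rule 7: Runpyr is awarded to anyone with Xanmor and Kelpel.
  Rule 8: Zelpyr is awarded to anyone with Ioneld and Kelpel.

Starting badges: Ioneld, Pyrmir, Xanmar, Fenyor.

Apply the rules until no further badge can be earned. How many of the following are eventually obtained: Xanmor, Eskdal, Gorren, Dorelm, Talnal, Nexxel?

2

With Pyrmir, Fenyor, and Xanmar, Gorren is earned (Rule 3).
With Ioneld and Xanmar, Kelpel is earned (Rule 1).
With Ioneld and Kelpel, Zelpyr is earned (Rule 8).
With Zelpyr and Pyrmir, Eskdal is earned (Rule 5).
Xanmor would need Pyrmir and Runpyr (Rule 4), but Runpyr is never earned.
Eskdal: reached.
Gorren: reached.
Dorelm would need Ioneld and Nexxel (Rule 2), but Nexxel is never earned.
Talnal would need Dorelm and Zelpyr (Rule 6), but Dorelm is never earned.
No rule produces Nexxel, and it is not given.
Reached: Eskdal and Gorren — 2 of the 6.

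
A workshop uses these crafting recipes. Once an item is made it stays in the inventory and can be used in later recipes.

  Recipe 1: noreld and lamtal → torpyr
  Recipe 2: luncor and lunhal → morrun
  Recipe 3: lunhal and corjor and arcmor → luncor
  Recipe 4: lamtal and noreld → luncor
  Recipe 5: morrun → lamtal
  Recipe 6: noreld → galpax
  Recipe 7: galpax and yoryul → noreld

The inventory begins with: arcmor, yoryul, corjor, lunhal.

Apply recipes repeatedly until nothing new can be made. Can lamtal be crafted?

Using Recipe 3, lunhal, corjor, and arcmor make luncor.
Using Recipe 2, luncor and lunhal make morrun.
Using Recipe 5, morrun makes lamtal.

Yes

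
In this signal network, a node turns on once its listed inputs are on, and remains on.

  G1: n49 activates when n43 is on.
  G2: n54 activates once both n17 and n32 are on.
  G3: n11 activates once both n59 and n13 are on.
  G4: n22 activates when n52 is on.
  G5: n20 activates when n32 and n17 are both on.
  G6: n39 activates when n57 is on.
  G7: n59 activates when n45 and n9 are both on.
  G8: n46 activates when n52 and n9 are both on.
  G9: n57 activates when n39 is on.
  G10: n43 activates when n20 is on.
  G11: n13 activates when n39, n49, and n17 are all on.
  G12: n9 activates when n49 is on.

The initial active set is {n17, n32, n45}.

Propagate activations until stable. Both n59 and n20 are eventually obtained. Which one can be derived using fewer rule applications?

n20: G5: n32 and n17 on → n20 on. [1 rule application]
n59: n32 and n17 are on, so n20 activates (G5). G10: n20 on → n43 on. n43 is on, so n49 activates (G1). G12: n49 on → n9 on. n45 and n9 are on, so n59 activates (G7). [5 rule applications]
n20 needs fewer.

n20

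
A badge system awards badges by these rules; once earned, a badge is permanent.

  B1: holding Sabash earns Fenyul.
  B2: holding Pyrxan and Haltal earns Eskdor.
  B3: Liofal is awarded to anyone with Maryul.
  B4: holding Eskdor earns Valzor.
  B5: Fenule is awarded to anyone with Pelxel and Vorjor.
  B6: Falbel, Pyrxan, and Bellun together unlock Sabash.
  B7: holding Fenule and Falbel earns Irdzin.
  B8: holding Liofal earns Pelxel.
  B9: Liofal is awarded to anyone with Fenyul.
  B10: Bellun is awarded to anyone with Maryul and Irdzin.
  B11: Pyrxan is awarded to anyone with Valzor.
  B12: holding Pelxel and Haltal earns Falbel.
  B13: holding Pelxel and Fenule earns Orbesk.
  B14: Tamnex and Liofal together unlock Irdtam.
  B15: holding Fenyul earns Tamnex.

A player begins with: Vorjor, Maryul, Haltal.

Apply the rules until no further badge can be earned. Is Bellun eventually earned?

With Maryul, Liofal is earned (B3).
With Liofal, Pelxel is earned (B8).
With Pelxel and Haltal, Falbel is earned (B12).
With Pelxel and Vorjor, Fenule is earned (B5).
With Fenule and Falbel, Irdzin is earned (B7).
With Maryul and Irdzin, Bellun is earned (B10).

Yes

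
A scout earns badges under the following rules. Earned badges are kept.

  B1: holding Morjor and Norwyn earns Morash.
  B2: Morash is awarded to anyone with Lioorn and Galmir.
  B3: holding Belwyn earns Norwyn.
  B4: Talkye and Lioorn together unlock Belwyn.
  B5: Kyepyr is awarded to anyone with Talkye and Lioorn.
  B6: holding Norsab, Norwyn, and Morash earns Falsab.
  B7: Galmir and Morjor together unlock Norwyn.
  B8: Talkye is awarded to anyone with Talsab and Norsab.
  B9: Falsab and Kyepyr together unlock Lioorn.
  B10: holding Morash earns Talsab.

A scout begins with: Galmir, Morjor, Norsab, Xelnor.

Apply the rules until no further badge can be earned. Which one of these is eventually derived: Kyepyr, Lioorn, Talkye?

Talkye

With Galmir and Morjor, Norwyn is earned (B7).
With Morjor and Norwyn, Morash is earned (B1).
With Morash, Talsab is earned (B10).
With Talsab and Norsab, Talkye is earned (B8).
Kyepyr would need Talkye and Lioorn (B5), but Lioorn is never earned. Lioorn would need Falsab and Kyepyr (B9), but Kyepyr is never earned.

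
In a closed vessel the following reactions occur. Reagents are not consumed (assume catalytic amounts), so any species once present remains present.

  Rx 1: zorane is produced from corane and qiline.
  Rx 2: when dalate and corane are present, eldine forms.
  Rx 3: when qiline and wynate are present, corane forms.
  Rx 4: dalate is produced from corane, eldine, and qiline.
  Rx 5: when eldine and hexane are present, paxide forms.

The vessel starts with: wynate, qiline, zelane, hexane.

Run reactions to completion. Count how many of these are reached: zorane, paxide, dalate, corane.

qiline and wynate present → corane forms (Rx 3).
corane and qiline present → zorane forms (Rx 1).
zorane: reached.
paxide would need eldine and hexane (Rx 5), but eldine never forms.
dalate would need corane, eldine, and qiline (Rx 4), but eldine never forms.
corane: reached.
Reached: zorane and corane — 2 of the 4.

2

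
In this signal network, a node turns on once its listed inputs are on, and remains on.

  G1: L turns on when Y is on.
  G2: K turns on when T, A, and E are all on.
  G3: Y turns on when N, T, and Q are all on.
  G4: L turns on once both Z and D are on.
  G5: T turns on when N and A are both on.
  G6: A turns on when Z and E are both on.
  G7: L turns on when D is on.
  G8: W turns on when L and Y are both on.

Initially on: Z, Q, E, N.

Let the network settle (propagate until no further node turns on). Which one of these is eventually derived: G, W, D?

G6: Z and E on → A on.
G5: N and A on → T on.
N, T, and Q are on, so Y turns on (G3).
G1: Y on → L on.
L and Y are on, so W turns on (G8).
No rule produces G, and it is not given. No rule produces D, and it is not given.

W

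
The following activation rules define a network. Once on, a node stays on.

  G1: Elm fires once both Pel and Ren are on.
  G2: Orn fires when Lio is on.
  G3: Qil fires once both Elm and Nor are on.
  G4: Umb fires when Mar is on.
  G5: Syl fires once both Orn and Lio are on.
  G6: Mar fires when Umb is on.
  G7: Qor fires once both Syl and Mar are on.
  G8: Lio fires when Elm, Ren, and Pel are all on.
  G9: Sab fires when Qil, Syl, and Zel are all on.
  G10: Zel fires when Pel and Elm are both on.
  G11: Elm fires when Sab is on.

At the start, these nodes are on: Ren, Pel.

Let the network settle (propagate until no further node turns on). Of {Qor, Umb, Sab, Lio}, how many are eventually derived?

G1: Pel and Ren on → Elm on.
G8: Elm, Ren, and Pel on → Lio on.
Qor would need Syl and Mar (G7), but Mar never turns on.
Umb would need Mar (G4), but Mar never turns on.
Sab would need Qil, Syl, and Zel (G9), but Qil never turns on.
Lio: reached.
Reached: Lio — 1 of the 4.

1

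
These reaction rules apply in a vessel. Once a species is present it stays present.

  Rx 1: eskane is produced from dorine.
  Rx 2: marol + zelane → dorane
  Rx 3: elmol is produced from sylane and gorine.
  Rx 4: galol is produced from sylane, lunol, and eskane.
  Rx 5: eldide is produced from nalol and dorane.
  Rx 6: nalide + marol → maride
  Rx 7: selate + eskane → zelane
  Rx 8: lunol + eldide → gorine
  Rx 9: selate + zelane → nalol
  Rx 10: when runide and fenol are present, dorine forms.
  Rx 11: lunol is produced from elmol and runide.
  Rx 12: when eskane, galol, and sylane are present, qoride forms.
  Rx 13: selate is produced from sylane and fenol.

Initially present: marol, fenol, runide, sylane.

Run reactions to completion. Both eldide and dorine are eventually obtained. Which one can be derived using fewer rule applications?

dorine: runide and fenol present → dorine forms (Rx 10). [1 rule application]
eldide: sylane and fenol present → selate forms (Rx 13). runide and fenol present → dorine forms (Rx 10). dorine present → eskane forms (Rx 1). selate and eskane present → zelane forms (Rx 7). marol and zelane present → dorane forms (Rx 2). selate and zelane present → nalol forms (Rx 9). nalol and dorane present → eldide forms (Rx 5). [7 rule applications]
dorine needs fewer.

dorine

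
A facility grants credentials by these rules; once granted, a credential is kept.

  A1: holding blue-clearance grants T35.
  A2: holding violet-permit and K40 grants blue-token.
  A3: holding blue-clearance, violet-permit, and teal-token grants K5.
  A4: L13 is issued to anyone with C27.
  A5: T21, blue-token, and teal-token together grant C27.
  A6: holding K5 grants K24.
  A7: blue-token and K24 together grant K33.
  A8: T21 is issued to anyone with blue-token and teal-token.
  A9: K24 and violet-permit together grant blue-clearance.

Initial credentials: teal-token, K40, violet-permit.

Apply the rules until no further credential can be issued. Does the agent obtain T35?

T35 would need blue-clearance (A1), but blue-clearance is never granted.

No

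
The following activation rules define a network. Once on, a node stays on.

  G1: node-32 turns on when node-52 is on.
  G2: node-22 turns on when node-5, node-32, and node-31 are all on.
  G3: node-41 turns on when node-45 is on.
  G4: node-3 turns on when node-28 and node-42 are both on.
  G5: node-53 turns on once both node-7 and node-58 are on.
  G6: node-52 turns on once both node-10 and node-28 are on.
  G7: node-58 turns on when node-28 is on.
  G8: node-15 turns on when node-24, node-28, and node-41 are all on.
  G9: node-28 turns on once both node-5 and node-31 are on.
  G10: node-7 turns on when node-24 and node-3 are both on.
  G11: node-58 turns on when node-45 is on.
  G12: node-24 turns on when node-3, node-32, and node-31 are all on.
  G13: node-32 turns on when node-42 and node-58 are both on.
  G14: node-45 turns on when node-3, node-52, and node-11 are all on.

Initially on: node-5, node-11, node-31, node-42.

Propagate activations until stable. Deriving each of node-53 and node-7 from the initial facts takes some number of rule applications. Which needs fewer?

node-7: G9: node-5 and node-31 on → node-28 on. G4: node-28 and node-42 on → node-3 on. G7: node-28 on → node-58 on. G13: node-42 and node-58 on → node-32 on. node-3, node-32, and node-31 are on, so node-24 turns on (G12). G10: node-24 and node-3 on → node-7 on. [6 rule applications]
node-53: G9: node-5 and node-31 on → node-28 on. G4: node-28 and node-42 on → node-3 on. G7: node-28 on → node-58 on. node-42 and node-58 are on, so node-32 turns on (G13). G12: node-3, node-32, and node-31 on → node-24 on. node-24 and node-3 are on, so node-7 turns on (G10). node-7 and node-58 are on, so node-53 turns on (G5). [7 rule applications]
node-7 needs fewer.

node-7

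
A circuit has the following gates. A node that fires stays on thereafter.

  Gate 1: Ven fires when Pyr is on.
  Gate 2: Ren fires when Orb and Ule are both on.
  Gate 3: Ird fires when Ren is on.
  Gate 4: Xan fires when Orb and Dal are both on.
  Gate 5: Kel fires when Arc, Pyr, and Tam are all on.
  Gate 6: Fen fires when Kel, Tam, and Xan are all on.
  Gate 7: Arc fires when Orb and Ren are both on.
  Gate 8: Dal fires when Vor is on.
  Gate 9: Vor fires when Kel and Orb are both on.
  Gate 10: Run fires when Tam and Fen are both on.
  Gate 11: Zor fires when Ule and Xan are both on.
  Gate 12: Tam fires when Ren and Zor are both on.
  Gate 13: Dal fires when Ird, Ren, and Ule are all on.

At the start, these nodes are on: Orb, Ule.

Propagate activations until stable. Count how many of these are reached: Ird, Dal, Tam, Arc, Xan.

5

Gate 2: Orb and Ule on → Ren on.
Orb and Ren are on, so Arc fires (Gate 7).
Ren is on, so Ird fires (Gate 3).
Ird, Ren, and Ule are on, so Dal fires (Gate 13).
Gate 4: Orb and Dal on → Xan on.
Gate 11: Ule and Xan on → Zor on.
Gate 12: Ren and Zor on → Tam on.
Ird: reached.
Dal: reached.
Tam: reached.
Arc: reached.
Xan: reached.
All 5 are reached.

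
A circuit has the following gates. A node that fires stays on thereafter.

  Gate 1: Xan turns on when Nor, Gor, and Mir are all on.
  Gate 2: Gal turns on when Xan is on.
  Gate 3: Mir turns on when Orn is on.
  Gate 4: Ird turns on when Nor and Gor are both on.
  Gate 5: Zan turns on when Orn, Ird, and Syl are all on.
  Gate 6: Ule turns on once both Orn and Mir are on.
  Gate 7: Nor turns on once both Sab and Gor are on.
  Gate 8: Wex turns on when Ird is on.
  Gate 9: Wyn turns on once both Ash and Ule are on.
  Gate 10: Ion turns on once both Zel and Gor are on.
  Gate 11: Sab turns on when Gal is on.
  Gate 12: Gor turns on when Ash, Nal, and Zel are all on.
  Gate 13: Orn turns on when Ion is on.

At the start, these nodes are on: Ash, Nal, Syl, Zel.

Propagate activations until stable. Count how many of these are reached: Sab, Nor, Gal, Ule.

1

Ash, Nal, and Zel are on, so Gor turns on (Gate 12).
Gate 10: Zel and Gor on → Ion on.
Gate 13: Ion on → Orn on.
Gate 3: Orn on → Mir on.
Orn and Mir are on, so Ule turns on (Gate 6).
Sab would need Gal (Gate 11), but Gal never turns on.
Nor would need Sab and Gor (Gate 7), but Sab never turns on.
Gal would need Xan (Gate 2), but Xan never turns on.
Ule: reached.
Reached: Ule — 1 of the 4.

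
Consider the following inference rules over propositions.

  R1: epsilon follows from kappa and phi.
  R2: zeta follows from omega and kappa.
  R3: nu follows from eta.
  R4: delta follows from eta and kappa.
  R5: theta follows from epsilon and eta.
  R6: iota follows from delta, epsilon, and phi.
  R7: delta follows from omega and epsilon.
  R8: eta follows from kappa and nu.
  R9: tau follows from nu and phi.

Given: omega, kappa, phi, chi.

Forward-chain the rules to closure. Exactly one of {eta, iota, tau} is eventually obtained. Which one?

iota

kappa and phi hold, so epsilon follows (R1).
omega and epsilon hold, so delta follows (R7).
delta, epsilon, and phi hold, so iota follows (R6).
eta would need kappa and nu (R8), but nu is never established. tau would need nu and phi (R9), but nu is never established.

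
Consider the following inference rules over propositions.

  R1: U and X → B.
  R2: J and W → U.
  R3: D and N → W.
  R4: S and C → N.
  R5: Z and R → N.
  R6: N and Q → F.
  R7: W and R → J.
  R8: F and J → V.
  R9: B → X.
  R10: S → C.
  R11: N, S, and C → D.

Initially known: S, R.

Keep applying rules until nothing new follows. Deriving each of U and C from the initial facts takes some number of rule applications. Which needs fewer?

C

C: From S, R10 gives C. [1 rule application]
U: From S, R10 gives C. S and C hold, so N follows (R4). N, S, and C hold, so D follows (R11). From D and N, R3 gives W. From W and R, R7 gives J. From J and W, R2 gives U. [6 rule applications]
C needs fewer.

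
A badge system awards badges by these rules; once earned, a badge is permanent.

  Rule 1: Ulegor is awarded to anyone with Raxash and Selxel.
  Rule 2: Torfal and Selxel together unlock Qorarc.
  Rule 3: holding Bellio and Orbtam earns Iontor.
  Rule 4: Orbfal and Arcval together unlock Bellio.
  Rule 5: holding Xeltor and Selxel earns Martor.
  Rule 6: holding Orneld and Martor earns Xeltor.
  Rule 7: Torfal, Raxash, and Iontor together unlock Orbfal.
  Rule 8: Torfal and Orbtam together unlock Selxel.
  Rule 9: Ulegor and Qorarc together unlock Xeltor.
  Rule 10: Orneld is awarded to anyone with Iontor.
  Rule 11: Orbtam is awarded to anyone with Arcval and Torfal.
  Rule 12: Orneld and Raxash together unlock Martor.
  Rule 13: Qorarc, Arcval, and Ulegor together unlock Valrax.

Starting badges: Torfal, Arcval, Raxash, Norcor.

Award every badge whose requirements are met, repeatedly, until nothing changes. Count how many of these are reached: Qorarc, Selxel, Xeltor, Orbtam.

4

With Arcval and Torfal, Orbtam is earned (Rule 11).
With Torfal and Orbtam, Selxel is earned (Rule 8).
With Torfal and Selxel, Qorarc is earned (Rule 2).
With Raxash and Selxel, Ulegor is earned (Rule 1).
With Ulegor and Qorarc, Xeltor is earned (Rule 9).
Qorarc: reached.
Selxel: reached.
Xeltor: reached.
Orbtam: reached.
All 4 are reached.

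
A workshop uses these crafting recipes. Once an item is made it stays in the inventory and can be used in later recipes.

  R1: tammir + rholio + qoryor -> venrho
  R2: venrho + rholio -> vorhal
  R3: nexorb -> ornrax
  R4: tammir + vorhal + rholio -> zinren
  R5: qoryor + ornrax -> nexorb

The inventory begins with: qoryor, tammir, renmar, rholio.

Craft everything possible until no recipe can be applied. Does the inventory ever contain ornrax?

No

ornrax would need nexorb (R3), but nexorb is never obtained.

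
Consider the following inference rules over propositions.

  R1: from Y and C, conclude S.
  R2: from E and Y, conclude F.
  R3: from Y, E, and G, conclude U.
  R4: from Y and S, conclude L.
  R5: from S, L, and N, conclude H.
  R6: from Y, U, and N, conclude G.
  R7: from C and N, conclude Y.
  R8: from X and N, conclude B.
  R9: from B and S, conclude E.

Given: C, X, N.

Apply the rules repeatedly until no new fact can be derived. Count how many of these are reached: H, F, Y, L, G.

X and N hold, so B follows (R8).
C and N hold, so Y follows (R7).
From Y and C, R1 gives S.
From Y and S, R4 gives L.
From B and S, R9 gives E.
From S, L, and N, R5 gives H.
E and Y hold, so F follows (R2).
H: reached.
F: reached.
Y: reached.
L: reached.
G would need Y, U, and N (R6), but U is never established.
Reached: H, F, Y, and L — 4 of the 5.

4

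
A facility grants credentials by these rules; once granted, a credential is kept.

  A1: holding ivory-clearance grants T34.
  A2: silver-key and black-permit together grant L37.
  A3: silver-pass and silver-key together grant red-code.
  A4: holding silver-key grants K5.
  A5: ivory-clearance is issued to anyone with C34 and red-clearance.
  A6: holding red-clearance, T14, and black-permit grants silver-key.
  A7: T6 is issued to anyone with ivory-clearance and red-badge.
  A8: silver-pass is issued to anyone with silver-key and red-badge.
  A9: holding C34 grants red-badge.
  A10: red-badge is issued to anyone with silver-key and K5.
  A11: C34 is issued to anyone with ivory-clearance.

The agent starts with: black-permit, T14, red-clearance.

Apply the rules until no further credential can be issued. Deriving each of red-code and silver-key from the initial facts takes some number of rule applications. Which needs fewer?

silver-key

silver-key: Holding red-clearance, T14, and black-permit grants silver-key (A6). [1 rule application]
red-code: Holding red-clearance, T14, and black-permit grants silver-key (A6). Holding silver-key grants K5 (A4). Holding silver-key and K5 grants red-badge (A10). Holding silver-key and red-badge grants silver-pass (A8). Holding silver-pass and silver-key grants red-code (A3). [5 rule applications]
silver-key needs fewer.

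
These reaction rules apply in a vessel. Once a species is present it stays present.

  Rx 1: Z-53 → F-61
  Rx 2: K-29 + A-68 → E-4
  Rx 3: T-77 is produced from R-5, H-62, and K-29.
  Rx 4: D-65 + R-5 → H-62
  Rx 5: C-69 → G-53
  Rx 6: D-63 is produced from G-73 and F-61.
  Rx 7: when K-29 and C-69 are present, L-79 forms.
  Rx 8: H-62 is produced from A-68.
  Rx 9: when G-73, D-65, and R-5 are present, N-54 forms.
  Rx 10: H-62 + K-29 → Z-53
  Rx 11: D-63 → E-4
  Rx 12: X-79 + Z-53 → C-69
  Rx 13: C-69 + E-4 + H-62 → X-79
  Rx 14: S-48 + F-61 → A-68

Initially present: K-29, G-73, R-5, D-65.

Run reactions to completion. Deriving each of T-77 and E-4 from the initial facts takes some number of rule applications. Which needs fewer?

T-77: D-65 and R-5 present → H-62 forms (Rx 4). R-5, H-62, and K-29 present → T-77 forms (Rx 3). [2 rule applications]
E-4: D-65 and R-5 present → H-62 forms (Rx 4). H-62 and K-29 present → Z-53 forms (Rx 10). Z-53 present → F-61 forms (Rx 1). G-73 and F-61 present → D-63 forms (Rx 6). D-63 present → E-4 forms (Rx 11). [5 rule applications]
T-77 needs fewer.

T-77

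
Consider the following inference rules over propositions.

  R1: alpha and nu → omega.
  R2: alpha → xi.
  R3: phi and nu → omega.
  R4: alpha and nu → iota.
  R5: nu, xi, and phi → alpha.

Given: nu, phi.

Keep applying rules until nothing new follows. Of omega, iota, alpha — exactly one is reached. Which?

omega

phi and nu hold, so omega follows (R3).
iota would need alpha and nu (R4), but alpha is never established. alpha would need nu, xi, and phi (R5), but xi is never established.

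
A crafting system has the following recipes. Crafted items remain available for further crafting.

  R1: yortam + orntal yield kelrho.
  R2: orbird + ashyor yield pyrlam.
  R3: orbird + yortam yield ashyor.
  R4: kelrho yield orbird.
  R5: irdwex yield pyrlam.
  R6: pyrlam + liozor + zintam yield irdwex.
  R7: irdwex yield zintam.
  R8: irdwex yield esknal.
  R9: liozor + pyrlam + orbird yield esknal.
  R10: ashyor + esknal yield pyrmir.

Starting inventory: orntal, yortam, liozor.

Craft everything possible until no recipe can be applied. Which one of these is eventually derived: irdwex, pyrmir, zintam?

pyrmir

Using R1, yortam and orntal make kelrho.
Using R4, kelrho makes orbird.
Using R3, orbird and yortam make ashyor.
Using R2, orbird and ashyor make pyrlam.
Using R9, liozor, pyrlam, and orbird make esknal.
ashyor + esknal → pyrmir (R10).
irdwex would need pyrlam, liozor, and zintam (R6), but zintam is never obtained. zintam would need irdwex (R7), but irdwex is never obtained.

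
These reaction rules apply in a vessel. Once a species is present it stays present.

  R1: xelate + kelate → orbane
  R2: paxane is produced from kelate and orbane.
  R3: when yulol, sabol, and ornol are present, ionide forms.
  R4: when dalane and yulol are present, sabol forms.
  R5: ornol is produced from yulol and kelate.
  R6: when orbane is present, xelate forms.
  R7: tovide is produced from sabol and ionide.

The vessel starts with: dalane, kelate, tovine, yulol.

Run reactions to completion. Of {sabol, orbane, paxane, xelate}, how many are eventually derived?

dalane and yulol present → sabol forms (R4).
sabol: reached.
orbane would need xelate and kelate (R1), but xelate never forms.
paxane would need kelate and orbane (R2), but orbane never forms.
xelate would need orbane (R6), but orbane never forms.
Reached: sabol — 1 of the 4.

1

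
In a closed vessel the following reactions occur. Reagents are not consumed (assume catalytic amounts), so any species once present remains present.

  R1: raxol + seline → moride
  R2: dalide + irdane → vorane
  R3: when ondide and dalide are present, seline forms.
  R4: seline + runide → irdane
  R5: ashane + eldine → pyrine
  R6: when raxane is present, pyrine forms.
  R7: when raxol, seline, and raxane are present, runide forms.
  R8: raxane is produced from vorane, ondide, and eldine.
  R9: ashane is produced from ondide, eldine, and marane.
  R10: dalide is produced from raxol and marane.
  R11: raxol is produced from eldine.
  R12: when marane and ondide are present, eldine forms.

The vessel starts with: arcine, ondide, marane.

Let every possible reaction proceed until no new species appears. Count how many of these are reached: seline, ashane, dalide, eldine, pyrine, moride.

6

marane and ondide present → eldine forms (R12).
ondide, eldine, and marane present → ashane forms (R9).
eldine present → raxol forms (R11).
ashane and eldine present → pyrine forms (R5).
raxol and marane present → dalide forms (R10).
ondide and dalide present → seline forms (R3).
raxol and seline present → moride forms (R1).
seline: reached.
ashane: reached.
dalide: reached.
eldine: reached.
pyrine: reached.
moride: reached.
All 6 are reached.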